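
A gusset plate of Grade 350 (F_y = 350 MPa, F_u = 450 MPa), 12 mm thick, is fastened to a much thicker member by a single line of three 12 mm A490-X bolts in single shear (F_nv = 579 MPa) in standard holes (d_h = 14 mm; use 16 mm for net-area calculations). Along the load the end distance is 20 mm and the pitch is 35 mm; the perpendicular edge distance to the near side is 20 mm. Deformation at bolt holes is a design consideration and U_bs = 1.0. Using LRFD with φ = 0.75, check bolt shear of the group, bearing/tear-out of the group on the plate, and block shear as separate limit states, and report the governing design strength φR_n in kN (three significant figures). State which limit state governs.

147 kN (bolt shear governs)

Bolt shear: A_b = π·12²/4 = 113.1 mm²; R_n = 579 × 113.1 × 3 × 1 / 1000 = 196.5 kN → 0.75 × 196.5 = 147 kN.
Bearing: edge l_c = 13, r_n = 84.24 kN; interior l_c = 21, r_n = 136.1 kN; R_n = 84.24 + 2·136.1 = 356.4 kN → 267 kN.
Block shear: A_gv = 1080, A_nv = 600, A_nt = 144 mm²; R_n = min(0.6F_uA_nv, 0.6F_yA_gv) + U_bs·F_u·A_nt = 226.8 kN → 170 kN.
Bolt shear governs: 147 kN.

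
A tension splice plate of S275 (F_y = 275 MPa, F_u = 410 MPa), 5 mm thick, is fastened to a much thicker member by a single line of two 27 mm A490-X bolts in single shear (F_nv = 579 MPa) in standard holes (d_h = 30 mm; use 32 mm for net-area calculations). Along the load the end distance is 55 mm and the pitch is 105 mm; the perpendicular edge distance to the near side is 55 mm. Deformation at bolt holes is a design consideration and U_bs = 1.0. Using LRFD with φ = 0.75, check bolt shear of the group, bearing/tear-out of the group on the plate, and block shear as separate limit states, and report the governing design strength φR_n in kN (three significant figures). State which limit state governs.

Bolt shear: A_b = π·27²/4 = 572.6 mm²; R_n = 579 × 572.6 × 2 × 1 / 1000 = 663 kN → 0.75 × 663 = 497 kN.
Bearing: edge l_c = 40, r_n = 98.4 kN; interior l_c = 75, r_n = 132.8 kN; R_n = 98.4 + 1·132.8 = 231.2 kN → 173 kN.
Block shear: A_gv = 800, A_nv = 560, A_nt = 195 mm²; R_n = min(0.6F_uA_nv, 0.6F_yA_gv) + U_bs·F_u·A_nt = 212 kN → 159 kN.
Block shear governs: 159 kN.

159 kN (block shear governs)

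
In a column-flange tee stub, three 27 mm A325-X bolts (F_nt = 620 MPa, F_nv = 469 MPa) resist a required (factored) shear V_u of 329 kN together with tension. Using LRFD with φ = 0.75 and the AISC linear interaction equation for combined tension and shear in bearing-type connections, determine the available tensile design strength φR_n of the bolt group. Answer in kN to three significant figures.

A_b = π·27²/4 = 572.6 mm²; f_rv = 329 × 1000 / (3 × 572.6) = 191.5 MPa.
F'_nt = 1.3 F_nt − (F_nt / φF_nv) f_rv = 1.3·620 − (620/(0.75·469))·191.5 = 468.4 MPa, capped at F_nt → F'_nt = 468.4 MPa.
R_n = F'_nt · A_b · n = 468.4 × 572.6 × 3 / 1000 = 804.5 kN.
Design strength φR_n = 0.75 × 804.5 = 603 kN.

603 kN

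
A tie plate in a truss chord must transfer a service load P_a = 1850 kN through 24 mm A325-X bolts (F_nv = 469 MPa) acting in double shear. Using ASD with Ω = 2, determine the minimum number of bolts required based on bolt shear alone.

9 bolts

A_b = π·24²/4 = 452.4 mm².
Per-bolt allowable strength R_n/Ω = 469 × 452.4 × 2 / 1000 / 2 = 212.2 kN.
n ≥ 1850 / 212.2 = 8.719 → use 9 bolts.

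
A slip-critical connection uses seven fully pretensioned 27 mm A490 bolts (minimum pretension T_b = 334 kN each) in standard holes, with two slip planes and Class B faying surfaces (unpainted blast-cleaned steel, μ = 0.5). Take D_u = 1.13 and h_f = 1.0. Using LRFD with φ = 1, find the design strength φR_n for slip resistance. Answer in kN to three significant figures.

2640 kN

R_n = μ · D_u · h_f · T_b · n_s · n_b = 0.5 × 1.13 × 1.0 × 334 × 2 × 7 = 2642 kN.
Design strength φR_n = 1 × 2642 = 2640 kN.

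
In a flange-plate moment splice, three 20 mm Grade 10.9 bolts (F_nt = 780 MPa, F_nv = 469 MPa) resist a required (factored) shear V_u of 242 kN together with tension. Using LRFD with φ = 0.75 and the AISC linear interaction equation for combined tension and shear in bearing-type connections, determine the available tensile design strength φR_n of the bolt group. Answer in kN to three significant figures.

A_b = π·20²/4 = 314.2 mm²; f_rv = 242 × 1000 / (3 × 314.2) = 256.8 MPa.
F'_nt = 1.3 F_nt − (F_nt / φF_nv) f_rv = 1.3·780 − (780/(0.75·469))·256.8 = 444.6 MPa, capped at F_nt → F'_nt = 444.6 MPa.
R_n = F'_nt · A_b · n = 444.6 × 314.2 × 3 / 1000 = 419 kN.
Design strength φR_n = 0.75 × 419 = 314 kN.

314 kN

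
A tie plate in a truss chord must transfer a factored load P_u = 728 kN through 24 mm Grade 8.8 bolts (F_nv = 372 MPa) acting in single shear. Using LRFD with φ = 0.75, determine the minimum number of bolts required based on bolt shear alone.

6 bolts

A_b = π·24²/4 = 452.4 mm².
Per-bolt design strength φR_n = 0.75 × 372 × 452.4 × 1 / 1000 = 126.2 kN.
n ≥ 728 / 126.2 = 5.768 → use 6 bolts.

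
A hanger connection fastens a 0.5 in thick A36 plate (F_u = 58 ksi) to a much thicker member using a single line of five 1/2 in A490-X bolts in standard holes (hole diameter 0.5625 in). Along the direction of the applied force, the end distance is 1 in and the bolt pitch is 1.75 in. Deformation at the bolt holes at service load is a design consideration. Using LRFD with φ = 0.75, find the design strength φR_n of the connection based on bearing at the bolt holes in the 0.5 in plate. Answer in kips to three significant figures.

123 kips

Per bolt r_n = 1.2 l_c t F_u ≤ 2.4 d t F_u; upper limit = 2.4 × 0.5 × 0.5 × 58 = 34.8 kips.
Edge bolt: l_c = 1 − 0.5625/2 = 0.7188 in → 1.2 × 0.7188 × 0.5 × 58 = 25.01 → r_n = 25.01 kips.
Interior bolts: l_c = 1.75 − 0.5625 = 1.188 in → 1.2 × 1.188 × 0.5 × 58 = 41.33 → r_n = 34.8 kips.
R_n = 1 × 25.01 + 4 × 34.8 = 164.2 kips.
Design strength φR_n = 0.75 × 164.2 = 123 kips.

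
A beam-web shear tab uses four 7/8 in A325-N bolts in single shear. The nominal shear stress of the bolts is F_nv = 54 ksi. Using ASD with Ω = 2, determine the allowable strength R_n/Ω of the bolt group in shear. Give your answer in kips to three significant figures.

A_b = π × 0.875² / 4 = 0.6013 in².
R_n = F_nv · A_b · n · n_s = 54 × 0.6013 × 4 × 1 = 129.9 kips.
Allowable strength R_n/Ω = 129.9 / 2 = 64.9 kips.

64.9 kips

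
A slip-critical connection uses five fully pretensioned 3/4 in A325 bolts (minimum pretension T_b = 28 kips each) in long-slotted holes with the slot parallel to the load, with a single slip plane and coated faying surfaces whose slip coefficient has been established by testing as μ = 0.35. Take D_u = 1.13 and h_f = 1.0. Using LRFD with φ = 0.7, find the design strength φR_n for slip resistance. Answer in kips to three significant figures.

R_n = μ · D_u · h_f · T_b · n_s · n_b = 0.35 × 1.13 × 1.0 × 28 × 1 × 5 = 55.37 kips.
Design strength φR_n = 0.7 × 55.37 = 38.8 kips.

38.8 kips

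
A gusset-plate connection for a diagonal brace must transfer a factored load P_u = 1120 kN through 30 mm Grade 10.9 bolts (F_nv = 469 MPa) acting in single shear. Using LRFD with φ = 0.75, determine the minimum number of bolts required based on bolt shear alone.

A_b = π·30²/4 = 706.9 mm².
Per-bolt design strength φR_n = 0.75 × 469 × 706.9 × 1 / 1000 = 248.6 kN.
n ≥ 1120 / 248.6 = 4.505 → use 5 bolts.

5 bolts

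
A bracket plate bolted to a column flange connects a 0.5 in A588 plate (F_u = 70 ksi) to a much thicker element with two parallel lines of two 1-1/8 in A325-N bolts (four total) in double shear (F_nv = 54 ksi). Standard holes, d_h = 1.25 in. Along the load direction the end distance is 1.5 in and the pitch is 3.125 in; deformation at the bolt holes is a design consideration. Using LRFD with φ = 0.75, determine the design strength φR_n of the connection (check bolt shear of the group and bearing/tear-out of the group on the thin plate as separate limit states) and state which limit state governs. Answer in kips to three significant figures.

Bolt shear: A_b = π·1.125²/4 = 0.994 in²; R_n = 54 × 0.994 × 4 × 2 = 429.4 kips → 0.75 × 429.4 = 322 kips.
Bearing (1.2 l_c t F_u ≤ 2.4 d t F_u): upper limit = 2.4·1.125·0.5·70 = 94.5 kips.
  Edge l_c = 1.5 − 1.25/2 = 0.875 → r_n = 36.75 kips; interior l_c = 3.125 − 1.25 = 1.875 → r_n = 78.75 kips.
  R_n,bearing = 2·36.75 + 2·78.75 = 231 kips → 0.75 × 231 = 173 kips.
Bearing governs: 173 kips.

173 kips (bearing governs)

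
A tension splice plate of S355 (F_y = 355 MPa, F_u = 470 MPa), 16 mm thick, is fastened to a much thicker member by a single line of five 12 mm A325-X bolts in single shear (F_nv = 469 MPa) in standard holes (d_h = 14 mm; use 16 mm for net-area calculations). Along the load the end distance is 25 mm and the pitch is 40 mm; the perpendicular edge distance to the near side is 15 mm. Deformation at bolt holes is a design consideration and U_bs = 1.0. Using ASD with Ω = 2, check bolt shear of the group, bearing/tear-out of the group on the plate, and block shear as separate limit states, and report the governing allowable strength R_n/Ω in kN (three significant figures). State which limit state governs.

133 kN (bolt shear governs)

Bolt shear: A_b = π·12²/4 = 113.1 mm²; R_n = 469 × 113.1 × 5 × 1 / 1000 = 265.2 kN → 265.2 / 2 = 133 kN.
Bearing: edge l_c = 18, r_n = 162.4 kN; interior l_c = 26, r_n = 216.6 kN; R_n = 162.4 + 4·216.6 = 1029 kN → 514 kN.
Block shear: A_gv = 2960, A_nv = 1808, A_nt = 112 mm²; R_n = min(0.6F_uA_nv, 0.6F_yA_gv) + U_bs·F_u·A_nt = 562.5 kN → 281 kN.
Bolt shear governs: 133 kN.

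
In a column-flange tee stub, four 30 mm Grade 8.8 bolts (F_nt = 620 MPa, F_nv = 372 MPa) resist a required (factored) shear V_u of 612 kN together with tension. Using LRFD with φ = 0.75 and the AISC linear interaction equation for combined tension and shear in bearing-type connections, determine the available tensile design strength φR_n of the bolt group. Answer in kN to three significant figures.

A_b = π·30²/4 = 706.9 mm²; f_rv = 612 × 1000 / (4 × 706.9) = 216.5 MPa.
F'_nt = 1.3 F_nt − (F_nt / φF_nv) f_rv = 1.3·620 − (620/(0.75·372))·216.5 = 325 MPa, capped at F_nt → F'_nt = 325 MPa.
R_n = F'_nt · A_b · n = 325 × 706.9 × 4 / 1000 = 918.9 kN.
Design strength φR_n = 0.75 × 918.9 = 689 kN.

689 kN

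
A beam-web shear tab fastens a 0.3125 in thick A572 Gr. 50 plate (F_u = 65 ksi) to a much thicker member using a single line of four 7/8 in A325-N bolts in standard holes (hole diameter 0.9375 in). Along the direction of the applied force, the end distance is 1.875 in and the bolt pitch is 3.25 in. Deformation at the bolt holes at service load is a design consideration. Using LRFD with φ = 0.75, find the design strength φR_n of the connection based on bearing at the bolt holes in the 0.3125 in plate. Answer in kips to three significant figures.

Per bolt r_n = 1.2 l_c t F_u ≤ 2.4 d t F_u; upper limit = 2.4 × 0.875 × 0.3125 × 65 = 42.66 kips.
Edge bolt: l_c = 1.875 − 0.9375/2 = 1.406 in → 1.2 × 1.406 × 0.3125 × 65 = 34.28 → r_n = 34.28 kips.
Interior bolts: l_c = 3.25 − 0.9375 = 2.312 in → 1.2 × 2.312 × 0.3125 × 65 = 56.37 → r_n = 42.66 kips.
R_n = 1 × 34.28 + 3 × 42.66 = 162.2 kips.
Design strength φR_n = 0.75 × 162.2 = 122 kips.

122 kips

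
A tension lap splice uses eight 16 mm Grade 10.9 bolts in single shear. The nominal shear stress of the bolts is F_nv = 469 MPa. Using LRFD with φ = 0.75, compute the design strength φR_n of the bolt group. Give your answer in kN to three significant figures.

566 kN

A_b = π × 16² / 4 = 201.1 mm².
R_n = F_nv · A_b · n · n_s = 469 × 201.1 × 8 × 1 / 1000 = 754.4 kN.
Design strength φR_n = 0.75 × 754.4 = 566 kN.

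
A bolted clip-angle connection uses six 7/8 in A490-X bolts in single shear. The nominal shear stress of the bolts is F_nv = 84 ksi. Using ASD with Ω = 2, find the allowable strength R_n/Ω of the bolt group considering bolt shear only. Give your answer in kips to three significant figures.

A_b = π × 0.875² / 4 = 0.6013 in².
R_n = F_nv · A_b · n · n_s = 84 × 0.6013 × 6 × 1 = 303.1 kips.
Allowable strength R_n/Ω = 303.1 / 2 = 152 kips.

152 kips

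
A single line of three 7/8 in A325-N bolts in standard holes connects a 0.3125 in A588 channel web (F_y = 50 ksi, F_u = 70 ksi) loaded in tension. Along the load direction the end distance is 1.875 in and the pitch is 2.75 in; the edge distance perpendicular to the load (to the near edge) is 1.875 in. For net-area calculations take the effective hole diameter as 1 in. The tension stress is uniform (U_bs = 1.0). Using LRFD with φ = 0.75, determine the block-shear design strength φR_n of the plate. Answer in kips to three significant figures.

70.5 kips

Shear plane L_v = 1.875 + 2·2.75 = 7.375 in; A_gv = 7.375 × 0.3125 = 2.305 in².
A_nv = (7.375 − 2.5·1) × 0.3125 = 1.523 in².
A_nt = (1.875 − 0.5·1) × 0.3125 = 0.4297 in².
0.6 F_u A_nv = 63.98 kips; 0.6 F_y A_gv = 69.14 kips → shear rupture governs the shear term.
R_n = 63.98 + 1.0 × 70 × 0.4297 = 94.06 kips.
Design strength φR_n = 0.75 × 94.06 = 70.5 kips.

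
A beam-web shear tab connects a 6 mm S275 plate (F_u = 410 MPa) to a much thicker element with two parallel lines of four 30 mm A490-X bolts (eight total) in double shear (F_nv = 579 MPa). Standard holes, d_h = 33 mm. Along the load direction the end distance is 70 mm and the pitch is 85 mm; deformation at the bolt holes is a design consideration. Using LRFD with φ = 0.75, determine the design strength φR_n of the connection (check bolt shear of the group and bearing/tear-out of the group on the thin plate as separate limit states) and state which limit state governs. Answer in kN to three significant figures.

Bolt shear: A_b = π·30²/4 = 706.9 mm²; R_n = 579 × 706.9 × 8 × 2 / 1000 = 6548 kN → 0.75 × 6548 = 4910 kN.
Bearing (1.2 l_c t F_u ≤ 2.4 d t F_u): upper limit = 2.4·30·6·410 / 1000 = 177.1 kN.
  Edge l_c = 70 − 33/2 = 53.5 → r_n = 157.9 kN; interior l_c = 85 − 33 = 52 → r_n = 153.5 kN.
  R_n,bearing = 2·157.9 + 6·153.5 = 1237 kN → 0.75 × 1237 = 928 kN.
Bearing governs: 928 kN.

928 kN (bearing governs)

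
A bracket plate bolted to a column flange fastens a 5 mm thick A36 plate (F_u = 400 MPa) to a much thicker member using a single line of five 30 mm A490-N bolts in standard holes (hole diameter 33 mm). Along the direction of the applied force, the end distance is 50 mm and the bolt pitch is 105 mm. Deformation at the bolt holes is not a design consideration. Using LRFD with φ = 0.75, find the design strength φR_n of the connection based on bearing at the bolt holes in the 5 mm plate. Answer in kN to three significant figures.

Per bolt r_n = 1.5 l_c t F_u ≤ 3.0 d t F_u; upper limit = 3.0 × 30 × 5 × 400 / 1000 = 180 kN.
Edge bolt: l_c = 50 − 33/2 = 33.5 mm → 1.5 × 33.5 × 5 × 400 / 1000 = 100.5 → r_n = 100.5 kN.
Interior bolts: l_c = 105 − 33 = 72 mm → 1.5 × 72 × 5 × 400 / 1000 = 216 → r_n = 180 kN.
R_n = 1 × 100.5 + 4 × 180 = 820.5 kN.
Design strength φR_n = 0.75 × 820.5 = 615 kN.

615 kN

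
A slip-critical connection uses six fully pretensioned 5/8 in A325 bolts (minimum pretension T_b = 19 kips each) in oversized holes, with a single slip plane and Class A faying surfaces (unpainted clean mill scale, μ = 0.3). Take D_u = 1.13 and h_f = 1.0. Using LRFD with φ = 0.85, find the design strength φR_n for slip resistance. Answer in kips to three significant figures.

32.8 kips

R_n = μ · D_u · h_f · T_b · n_s · n_b = 0.3 × 1.13 × 1.0 × 19 × 1 × 6 = 38.65 kips.
Design strength φR_n = 0.85 × 38.65 = 32.8 kips.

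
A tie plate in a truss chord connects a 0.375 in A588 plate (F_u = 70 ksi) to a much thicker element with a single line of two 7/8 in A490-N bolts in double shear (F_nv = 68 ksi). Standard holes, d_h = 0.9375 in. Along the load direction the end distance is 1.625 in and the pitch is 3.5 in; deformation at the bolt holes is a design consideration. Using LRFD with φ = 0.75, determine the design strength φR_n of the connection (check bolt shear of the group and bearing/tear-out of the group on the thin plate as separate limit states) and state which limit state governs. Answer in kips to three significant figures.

68.7 kips (bearing governs)

Bolt shear: A_b = π·0.875²/4 = 0.6013 in²; R_n = 68 × 0.6013 × 2 × 2 = 163.6 kips → 0.75 × 163.6 = 123 kips.
Bearing (1.2 l_c t F_u ≤ 2.4 d t F_u): upper limit = 2.4·0.875·0.375·70 = 55.13 kips.
  Edge l_c = 1.625 − 0.9375/2 = 1.156 → r_n = 36.42 kips; interior l_c = 3.5 − 0.9375 = 2.562 → r_n = 55.13 kips.
  R_n,bearing = 1·36.42 + 1·55.13 = 91.55 kips → 0.75 × 91.55 = 68.7 kips.
Bearing governs: 68.7 kips.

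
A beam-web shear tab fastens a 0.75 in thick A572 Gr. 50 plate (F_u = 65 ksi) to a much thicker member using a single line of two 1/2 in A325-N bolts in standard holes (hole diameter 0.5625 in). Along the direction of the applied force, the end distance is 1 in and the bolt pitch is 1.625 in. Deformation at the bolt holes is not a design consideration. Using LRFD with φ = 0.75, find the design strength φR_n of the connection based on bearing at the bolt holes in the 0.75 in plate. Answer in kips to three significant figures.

94.3 kips

Per bolt r_n = 1.5 l_c t F_u ≤ 3.0 d t F_u; upper limit = 3.0 × 0.5 × 0.75 × 65 = 73.12 kips.
Edge bolt: l_c = 1 − 0.5625/2 = 0.7188 in → 1.5 × 0.7188 × 0.75 × 65 = 52.56 → r_n = 52.56 kips.
Interior bolts: l_c = 1.625 − 0.5625 = 1.062 in → 1.5 × 1.062 × 0.75 × 65 = 77.7 → r_n = 73.12 kips.
R_n = 1 × 52.56 + 1 × 73.12 = 125.7 kips.
Design strength φR_n = 0.75 × 125.7 = 94.3 kips.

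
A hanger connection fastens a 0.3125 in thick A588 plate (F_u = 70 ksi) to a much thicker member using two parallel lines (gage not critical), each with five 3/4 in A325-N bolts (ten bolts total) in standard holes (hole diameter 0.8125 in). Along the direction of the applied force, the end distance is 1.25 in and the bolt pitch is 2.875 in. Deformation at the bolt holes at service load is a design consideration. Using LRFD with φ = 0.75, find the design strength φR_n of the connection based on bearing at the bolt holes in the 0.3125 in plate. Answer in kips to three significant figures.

Per bolt r_n = 1.2 l_c t F_u ≤ 2.4 d t F_u; upper limit = 2.4 × 0.75 × 0.3125 × 70 = 39.38 kips.
Edge bolt: l_c = 1.25 − 0.8125/2 = 0.8438 in → 1.2 × 0.8438 × 0.3125 × 70 = 22.15 → r_n = 22.15 kips.
Interior bolts: l_c = 2.875 − 0.8125 = 2.062 in → 1.2 × 2.062 × 0.3125 × 70 = 54.14 → r_n = 39.38 kips.
R_n = 2 × 22.15 + 8 × 39.38 = 359.3 kips.
Design strength φR_n = 0.75 × 359.3 = 269 kips.

269 kips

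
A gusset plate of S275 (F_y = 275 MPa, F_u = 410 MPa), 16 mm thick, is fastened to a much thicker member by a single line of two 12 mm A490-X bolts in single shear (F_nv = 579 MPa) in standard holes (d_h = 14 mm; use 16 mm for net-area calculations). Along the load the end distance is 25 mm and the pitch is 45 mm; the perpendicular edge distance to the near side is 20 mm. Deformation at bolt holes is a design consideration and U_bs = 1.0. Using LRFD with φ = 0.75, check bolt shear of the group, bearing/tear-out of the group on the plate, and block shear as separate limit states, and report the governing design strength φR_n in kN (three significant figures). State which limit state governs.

98.2 kN (bolt shear governs)

Bolt shear: A_b = π·12²/4 = 113.1 mm²; R_n = 579 × 113.1 × 2 × 1 / 1000 = 131 kN → 0.75 × 131 = 98.2 kN.
Bearing: edge l_c = 18, r_n = 141.7 kN; interior l_c = 31, r_n = 188.9 kN; R_n = 141.7 + 1·188.9 = 330.6 kN → 248 kN.
Block shear: A_gv = 1120, A_nv = 736, A_nt = 192 mm²; R_n = min(0.6F_uA_nv, 0.6F_yA_gv) + U_bs·F_u·A_nt = 259.8 kN → 195 kN.
Bolt shear governs: 98.2 kN.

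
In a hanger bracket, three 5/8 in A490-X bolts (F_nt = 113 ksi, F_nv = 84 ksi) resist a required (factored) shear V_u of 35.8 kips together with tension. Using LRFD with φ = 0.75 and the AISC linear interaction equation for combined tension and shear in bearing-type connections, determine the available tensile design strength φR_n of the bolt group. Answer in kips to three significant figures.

53.2 kips

A_b = π·0.625²/4 = 0.3068 in²; f_rv = 35.8 / (3 × 0.3068) = 38.9 ksi.
F'_nt = 1.3 F_nt − (F_nt / φF_nv) f_rv = 1.3·113 − (113/(0.75·84))·38.9 = 77.13 ksi, capped at F_nt → F'_nt = 77.13 ksi.
R_n = F'_nt · A_b · n = 77.13 × 0.3068 × 3 = 70.99 kips.
Design strength φR_n = 0.75 × 70.99 = 53.2 kips.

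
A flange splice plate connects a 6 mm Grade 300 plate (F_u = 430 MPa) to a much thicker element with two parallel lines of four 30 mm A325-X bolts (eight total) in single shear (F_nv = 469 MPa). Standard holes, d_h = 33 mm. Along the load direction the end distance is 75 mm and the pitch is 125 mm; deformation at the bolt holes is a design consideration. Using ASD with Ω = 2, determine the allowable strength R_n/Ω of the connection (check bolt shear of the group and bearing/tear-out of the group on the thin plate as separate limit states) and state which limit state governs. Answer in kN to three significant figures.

Bolt shear: A_b = π·30²/4 = 706.9 mm²; R_n = 469 × 706.9 × 8 × 1 / 1000 = 2652 kN → 2652 / 2 = 1330 kN.
Bearing (1.2 l_c t F_u ≤ 2.4 d t F_u): upper limit = 2.4·30·6·430 / 1000 = 185.8 kN.
  Edge l_c = 75 − 33/2 = 58.5 → r_n = 181.1 kN; interior l_c = 125 − 33 = 92 → r_n = 185.8 kN.
  R_n,bearing = 2·181.1 + 6·185.8 = 1477 kN → 1477 / 2 = 738 kN.
Bearing governs: 738 kN.

738 kN (bearing governs)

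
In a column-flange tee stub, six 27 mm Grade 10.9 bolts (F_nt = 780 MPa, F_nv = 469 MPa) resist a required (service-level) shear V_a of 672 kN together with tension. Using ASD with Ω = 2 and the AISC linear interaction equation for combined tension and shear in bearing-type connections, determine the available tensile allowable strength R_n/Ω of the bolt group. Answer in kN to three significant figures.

A_b = π·27²/4 = 572.6 mm²; f_rv = 672 × 1000 / (6 × 572.6) = 195.6 MPa.
F'_nt = 1.3 F_nt − (Ω F_nt / F_nv) f_rv = 1.3·780 − (2·780/469)·195.6 = 363.3 MPa, capped at F_nt → F'_nt = 363.3 MPa.
R_n = F'_nt · A_b · n = 363.3 × 572.6 × 6 / 1000 = 1248 kN.
Allowable strength R_n/Ω = 1248 / 2 = 624 kN.

624 kN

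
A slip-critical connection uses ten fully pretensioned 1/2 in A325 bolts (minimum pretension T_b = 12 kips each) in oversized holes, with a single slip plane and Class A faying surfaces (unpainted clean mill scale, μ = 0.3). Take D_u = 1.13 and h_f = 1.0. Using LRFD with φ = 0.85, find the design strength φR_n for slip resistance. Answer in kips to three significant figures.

34.6 kips

R_n = μ · D_u · h_f · T_b · n_s · n_b = 0.3 × 1.13 × 1.0 × 12 × 1 × 10 = 40.68 kips.
Design strength φR_n = 0.85 × 40.68 = 34.6 kips.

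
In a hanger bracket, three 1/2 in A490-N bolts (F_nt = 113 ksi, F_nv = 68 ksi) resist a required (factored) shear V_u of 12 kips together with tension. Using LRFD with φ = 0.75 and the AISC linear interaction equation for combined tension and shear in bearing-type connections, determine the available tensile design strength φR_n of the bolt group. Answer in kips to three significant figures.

A_b = π·0.5²/4 = 0.1963 in²; f_rv = 12 / (3 × 0.1963) = 20.37 ksi.
F'_nt = 1.3 F_nt − (F_nt / φF_nv) f_rv = 1.3·113 − (113/(0.75·68))·20.37 = 101.8 ksi, capped at F_nt → F'_nt = 101.8 ksi.
R_n = F'_nt · A_b · n = 101.8 × 0.1963 × 3 = 59.94 kips.
Design strength φR_n = 0.75 × 59.94 = 45 kips.

45 kips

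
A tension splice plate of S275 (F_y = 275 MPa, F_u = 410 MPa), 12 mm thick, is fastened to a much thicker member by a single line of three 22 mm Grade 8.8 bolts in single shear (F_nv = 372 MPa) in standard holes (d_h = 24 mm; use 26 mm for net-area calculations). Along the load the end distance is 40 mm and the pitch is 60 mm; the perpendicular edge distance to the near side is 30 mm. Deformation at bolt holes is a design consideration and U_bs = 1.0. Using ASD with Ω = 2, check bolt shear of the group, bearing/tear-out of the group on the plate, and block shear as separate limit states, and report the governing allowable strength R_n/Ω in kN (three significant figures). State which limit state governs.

182 kN (block shear governs)

Bolt shear: A_b = π·22²/4 = 380.1 mm²; R_n = 372 × 380.1 × 3 × 1 / 1000 = 424.2 kN → 424.2 / 2 = 212 kN.
Bearing: edge l_c = 28, r_n = 165.3 kN; interior l_c = 36, r_n = 212.5 kN; R_n = 165.3 + 2·212.5 = 590.4 kN → 295 kN.
Block shear: A_gv = 1920, A_nv = 1140, A_nt = 204 mm²; R_n = min(0.6F_uA_nv, 0.6F_yA_gv) + U_bs·F_u·A_nt = 364.1 kN → 182 kN.
Block shear governs: 182 kN.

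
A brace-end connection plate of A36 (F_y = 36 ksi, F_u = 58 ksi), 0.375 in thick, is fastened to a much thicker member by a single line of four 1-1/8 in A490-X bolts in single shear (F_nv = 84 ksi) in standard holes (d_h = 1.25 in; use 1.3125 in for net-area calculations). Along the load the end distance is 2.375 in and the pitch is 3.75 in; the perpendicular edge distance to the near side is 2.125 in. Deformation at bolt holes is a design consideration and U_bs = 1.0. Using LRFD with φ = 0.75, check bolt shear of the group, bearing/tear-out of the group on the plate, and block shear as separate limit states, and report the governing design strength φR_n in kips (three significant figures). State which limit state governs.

107 kips (block shear governs)

Bolt shear: A_b = π·1.125²/4 = 0.994 in²; R_n = 84 × 0.994 × 4 × 1 = 334 kips → 0.75 × 334 = 250 kips.
Bearing: edge l_c = 1.75, r_n = 45.68 kips; interior l_c = 2.5, r_n = 58.72 kips; R_n = 45.68 + 3·58.72 = 221.8 kips → 166 kips.
Block shear: A_gv = 5.109, A_nv = 3.387, A_nt = 0.5508 in²; R_n = min(0.6F_uA_nv, 0.6F_yA_gv) + U_bs·F_u·A_nt = 142.3 kips → 107 kips.
Block shear governs: 107 kips.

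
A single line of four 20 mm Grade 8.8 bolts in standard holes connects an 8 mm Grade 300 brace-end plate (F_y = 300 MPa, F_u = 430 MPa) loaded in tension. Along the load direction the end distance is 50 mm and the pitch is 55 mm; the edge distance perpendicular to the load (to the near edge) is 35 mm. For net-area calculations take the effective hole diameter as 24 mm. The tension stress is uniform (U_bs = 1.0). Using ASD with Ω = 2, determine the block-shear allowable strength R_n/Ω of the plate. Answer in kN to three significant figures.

Shear plane L_v = 50 + 3·55 = 215 mm; A_gv = 215 × 8 = 1720 mm².
A_nv = (215 − 3.5·24) × 8 = 1048 mm².
A_nt = (35 − 0.5·24) × 8 = 184 mm².
0.6 F_u A_nv = 270.4 kN; 0.6 F_y A_gv = 309.6 kN → shear rupture governs the shear term.
R_n = 270.4 + 1.0 × 430 × 184 / 1000 = 349.5 kN.
Allowable strength R_n/Ω = 349.5 / 2 = 175 kN.

175 kN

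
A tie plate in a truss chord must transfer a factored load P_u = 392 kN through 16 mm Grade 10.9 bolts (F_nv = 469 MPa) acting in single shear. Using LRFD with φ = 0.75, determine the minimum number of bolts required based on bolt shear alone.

A_b = π·16²/4 = 201.1 mm².
Per-bolt design strength φR_n = 0.75 × 469 × 201.1 × 1 / 1000 = 70.72 kN.
n ≥ 392 / 70.72 = 5.543 → use 6 bolts.

6 bolts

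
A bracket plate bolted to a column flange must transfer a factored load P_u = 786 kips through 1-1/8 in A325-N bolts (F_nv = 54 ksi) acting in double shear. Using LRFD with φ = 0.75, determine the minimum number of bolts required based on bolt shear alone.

A_b = π·1.125²/4 = 0.994 in².
Per-bolt design strength φR_n = 0.75 × 54 × 0.994 × 2 = 80.52 kips.
n ≥ 786 / 80.52 = 9.762 → use 10 bolts.

10 bolts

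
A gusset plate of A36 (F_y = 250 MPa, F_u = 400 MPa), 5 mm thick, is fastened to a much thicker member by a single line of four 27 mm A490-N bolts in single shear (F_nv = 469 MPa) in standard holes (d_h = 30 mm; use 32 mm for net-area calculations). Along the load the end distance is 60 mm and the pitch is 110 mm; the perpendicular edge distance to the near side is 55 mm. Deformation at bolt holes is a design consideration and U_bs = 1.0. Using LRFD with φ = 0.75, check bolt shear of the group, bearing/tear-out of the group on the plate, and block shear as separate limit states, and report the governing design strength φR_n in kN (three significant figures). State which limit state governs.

Bolt shear: A_b = π·27²/4 = 572.6 mm²; R_n = 469 × 572.6 × 4 × 1 / 1000 = 1074 kN → 0.75 × 1074 = 806 kN.
Bearing: edge l_c = 45, r_n = 108 kN; interior l_c = 80, r_n = 129.6 kN; R_n = 108 + 3·129.6 = 496.8 kN → 373 kN.
Block shear: A_gv = 1950, A_nv = 1390, A_nt = 195 mm²; R_n = min(0.6F_uA_nv, 0.6F_yA_gv) + U_bs·F_u·A_nt = 370.5 kN → 278 kN.
Block shear governs: 278 kN.

278 kN (block shear governs)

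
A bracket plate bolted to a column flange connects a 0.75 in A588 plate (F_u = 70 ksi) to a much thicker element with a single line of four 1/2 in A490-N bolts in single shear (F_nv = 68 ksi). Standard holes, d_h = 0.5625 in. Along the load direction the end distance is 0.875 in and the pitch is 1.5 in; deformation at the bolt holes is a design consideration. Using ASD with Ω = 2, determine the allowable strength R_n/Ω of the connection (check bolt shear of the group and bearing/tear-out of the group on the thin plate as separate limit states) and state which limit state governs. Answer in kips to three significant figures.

Bolt shear: A_b = π·0.5²/4 = 0.1963 in²; R_n = 68 × 0.1963 × 4 × 1 = 53.41 kips → 53.41 / 2 = 26.7 kips.
Bearing (1.2 l_c t F_u ≤ 2.4 d t F_u): upper limit = 2.4·0.5·0.75·70 = 63 kips.
  Edge l_c = 0.875 − 0.5625/2 = 0.5938 → r_n = 37.41 kips; interior l_c = 1.5 − 0.5625 = 0.9375 → r_n = 59.06 kips.
  R_n,bearing = 1·37.41 + 3·59.06 = 214.6 kips → 214.6 / 2 = 107 kips.
Bolt shear governs: 26.7 kips.

26.7 kips (bolt shear governs)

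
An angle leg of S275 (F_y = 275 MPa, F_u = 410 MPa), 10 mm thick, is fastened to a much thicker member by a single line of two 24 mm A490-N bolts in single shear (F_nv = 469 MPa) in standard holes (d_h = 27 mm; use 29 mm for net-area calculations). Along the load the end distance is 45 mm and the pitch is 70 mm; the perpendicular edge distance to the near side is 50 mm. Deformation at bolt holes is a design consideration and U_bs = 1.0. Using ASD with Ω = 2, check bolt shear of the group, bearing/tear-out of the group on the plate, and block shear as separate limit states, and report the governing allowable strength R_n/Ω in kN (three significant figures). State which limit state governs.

161 kN (block shear governs)

Bolt shear: A_b = π·24²/4 = 452.4 mm²; R_n = 469 × 452.4 × 2 × 1 / 1000 = 424.3 kN → 424.3 / 2 = 212 kN.
Bearing: edge l_c = 31.5, r_n = 155 kN; interior l_c = 43, r_n = 211.6 kN; R_n = 155 + 1·211.6 = 366.5 kN → 183 kN.
Block shear: A_gv = 1150, A_nv = 715, A_nt = 355 mm²; R_n = min(0.6F_uA_nv, 0.6F_yA_gv) + U_bs·F_u·A_nt = 321.4 kN → 161 kN.
Block shear governs: 161 kN.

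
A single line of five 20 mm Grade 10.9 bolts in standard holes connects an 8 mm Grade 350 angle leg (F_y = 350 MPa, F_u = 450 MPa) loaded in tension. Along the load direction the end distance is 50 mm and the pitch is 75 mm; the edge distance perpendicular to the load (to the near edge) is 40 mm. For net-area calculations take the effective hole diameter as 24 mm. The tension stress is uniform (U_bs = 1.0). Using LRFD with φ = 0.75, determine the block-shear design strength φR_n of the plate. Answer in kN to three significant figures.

Shear plane L_v = 50 + 4·75 = 350 mm; A_gv = 350 × 8 = 2800 mm².
A_nv = (350 − 4.5·24) × 8 = 1936 mm².
A_nt = (40 − 0.5·24) × 8 = 224 mm².
0.6 F_u A_nv = 522.7 kN; 0.6 F_y A_gv = 588 kN → shear rupture governs the shear term.
R_n = 522.7 + 1.0 × 450 × 224 / 1000 = 623.5 kN.
Design strength φR_n = 0.75 × 623.5 = 468 kN.

468 kN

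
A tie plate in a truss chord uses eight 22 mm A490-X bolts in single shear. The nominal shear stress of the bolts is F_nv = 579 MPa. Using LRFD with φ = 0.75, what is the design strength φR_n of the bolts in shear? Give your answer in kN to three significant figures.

A_b = π × 22² / 4 = 380.1 mm².
R_n = F_nv · A_b · n · n_s = 579 × 380.1 × 8 × 1 / 1000 = 1761 kN.
Design strength φR_n = 0.75 × 1761 = 1320 kN.

1320 kN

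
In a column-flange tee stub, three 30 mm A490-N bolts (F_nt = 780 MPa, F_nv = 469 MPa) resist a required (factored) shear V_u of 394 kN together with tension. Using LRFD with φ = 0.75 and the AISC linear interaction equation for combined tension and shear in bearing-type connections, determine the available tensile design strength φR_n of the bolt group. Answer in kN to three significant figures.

A_b = π·30²/4 = 706.9 mm²; f_rv = 394 × 1000 / (3 × 706.9) = 185.8 MPa.
F'_nt = 1.3 F_nt − (F_nt / φF_nv) f_rv = 1.3·780 − (780/(0.75·469))·185.8 = 602 MPa, capped at F_nt → F'_nt = 602 MPa.
R_n = F'_nt · A_b · n = 602 × 706.9 × 3 / 1000 = 1277 kN.
Design strength φR_n = 0.75 × 1277 = 957 kN.

957 kN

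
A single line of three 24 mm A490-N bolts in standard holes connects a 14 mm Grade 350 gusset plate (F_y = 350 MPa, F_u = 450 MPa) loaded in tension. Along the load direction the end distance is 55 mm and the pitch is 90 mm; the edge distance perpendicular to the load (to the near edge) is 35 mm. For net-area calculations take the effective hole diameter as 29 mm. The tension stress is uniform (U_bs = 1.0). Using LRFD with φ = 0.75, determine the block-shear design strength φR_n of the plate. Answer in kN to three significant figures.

558 kN

Shear plane L_v = 55 + 2·90 = 235 mm; A_gv = 235 × 14 = 3290 mm².
A_nv = (235 − 2.5·29) × 14 = 2275 mm².
A_nt = (35 − 0.5·29) × 14 = 287 mm².
0.6 F_u A_nv = 614.2 kN; 0.6 F_y A_gv = 690.9 kN → shear rupture governs the shear term.
R_n = 614.2 + 1.0 × 450 × 287 / 1000 = 743.4 kN.
Design strength φR_n = 0.75 × 743.4 = 558 kN.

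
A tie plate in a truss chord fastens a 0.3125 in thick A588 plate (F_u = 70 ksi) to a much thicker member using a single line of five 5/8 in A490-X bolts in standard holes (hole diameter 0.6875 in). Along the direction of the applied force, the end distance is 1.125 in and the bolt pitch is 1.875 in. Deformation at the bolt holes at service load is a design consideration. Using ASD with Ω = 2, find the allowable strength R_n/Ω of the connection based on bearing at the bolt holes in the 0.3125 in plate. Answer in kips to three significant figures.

72.6 kips

Per bolt r_n = 1.2 l_c t F_u ≤ 2.4 d t F_u; upper limit = 2.4 × 0.625 × 0.3125 × 70 = 32.81 kips.
Edge bolt: l_c = 1.125 − 0.6875/2 = 0.7812 in → 1.2 × 0.7812 × 0.3125 × 70 = 20.51 → r_n = 20.51 kips.
Interior bolts: l_c = 1.875 − 0.6875 = 1.188 in → 1.2 × 1.188 × 0.3125 × 70 = 31.17 → r_n = 31.17 kips.
R_n = 1 × 20.51 + 4 × 31.17 = 145.2 kips.
Allowable strength R_n/Ω = 145.2 / 2 = 72.6 kips.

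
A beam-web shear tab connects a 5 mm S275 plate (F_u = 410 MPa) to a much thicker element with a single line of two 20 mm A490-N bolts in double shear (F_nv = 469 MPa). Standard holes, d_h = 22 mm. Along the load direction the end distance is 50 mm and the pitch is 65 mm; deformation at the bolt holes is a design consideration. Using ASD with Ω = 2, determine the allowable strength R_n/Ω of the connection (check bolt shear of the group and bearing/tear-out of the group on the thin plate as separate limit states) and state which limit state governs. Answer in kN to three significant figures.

97.2 kN (bearing governs)

Bolt shear: A_b = π·20²/4 = 314.2 mm²; R_n = 469 × 314.2 × 2 × 2 / 1000 = 589.4 kN → 589.4 / 2 = 295 kN.
Bearing (1.2 l_c t F_u ≤ 2.4 d t F_u): upper limit = 2.4·20·5·410 / 1000 = 98.4 kN.
  Edge l_c = 50 − 22/2 = 39 → r_n = 95.94 kN; interior l_c = 65 − 22 = 43 → r_n = 98.4 kN.
  R_n,bearing = 1·95.94 + 1·98.4 = 194.3 kN → 194.3 / 2 = 97.2 kN.
Bearing governs: 97.2 kN.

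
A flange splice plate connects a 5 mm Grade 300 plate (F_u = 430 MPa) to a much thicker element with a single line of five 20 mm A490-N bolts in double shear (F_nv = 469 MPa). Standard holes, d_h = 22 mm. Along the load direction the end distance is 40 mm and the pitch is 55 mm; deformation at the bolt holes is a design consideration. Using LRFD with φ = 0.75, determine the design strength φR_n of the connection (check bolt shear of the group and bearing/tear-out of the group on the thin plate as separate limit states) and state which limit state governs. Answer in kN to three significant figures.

312 kN (bearing governs)

Bolt shear: A_b = π·20²/4 = 314.2 mm²; R_n = 469 × 314.2 × 5 × 2 / 1000 = 1473 kN → 0.75 × 1473 = 1110 kN.
Bearing (1.2 l_c t F_u ≤ 2.4 d t F_u): upper limit = 2.4·20·5·430 / 1000 = 103.2 kN.
  Edge l_c = 40 − 22/2 = 29 → r_n = 74.82 kN; interior l_c = 55 − 22 = 33 → r_n = 85.14 kN.
  R_n,bearing = 1·74.82 + 4·85.14 = 415.4 kN → 0.75 × 415.4 = 312 kN.
Bearing governs: 312 kN.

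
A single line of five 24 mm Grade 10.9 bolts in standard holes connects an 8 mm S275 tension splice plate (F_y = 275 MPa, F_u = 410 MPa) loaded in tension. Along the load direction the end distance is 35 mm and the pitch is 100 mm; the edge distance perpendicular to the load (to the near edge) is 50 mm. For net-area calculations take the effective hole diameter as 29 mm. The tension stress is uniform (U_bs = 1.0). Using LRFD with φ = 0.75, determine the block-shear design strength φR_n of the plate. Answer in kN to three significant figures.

518 kN

Shear plane L_v = 35 + 4·100 = 435 mm; A_gv = 435 × 8 = 3480 mm².
A_nv = (435 − 4.5·29) × 8 = 2436 mm².
A_nt = (50 − 0.5·29) × 8 = 284 mm².
0.6 F_u A_nv = 599.3 kN; 0.6 F_y A_gv = 574.2 kN → shear yielding governs the shear term.
R_n = 574.2 + 1.0 × 410 × 284 / 1000 = 690.6 kN.
Design strength φR_n = 0.75 × 690.6 = 518 kN.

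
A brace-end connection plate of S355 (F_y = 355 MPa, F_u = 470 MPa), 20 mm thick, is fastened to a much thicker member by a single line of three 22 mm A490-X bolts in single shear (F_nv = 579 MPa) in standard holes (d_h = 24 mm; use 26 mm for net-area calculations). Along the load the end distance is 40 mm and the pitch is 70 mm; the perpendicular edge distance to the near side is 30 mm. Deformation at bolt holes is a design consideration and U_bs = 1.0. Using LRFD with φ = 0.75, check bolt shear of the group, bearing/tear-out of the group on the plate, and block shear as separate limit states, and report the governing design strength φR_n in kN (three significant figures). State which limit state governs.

Bolt shear: A_b = π·22²/4 = 380.1 mm²; R_n = 579 × 380.1 × 3 × 1 / 1000 = 660.3 kN → 0.75 × 660.3 = 495 kN.
Bearing: edge l_c = 28, r_n = 315.8 kN; interior l_c = 46, r_n = 496.3 kN; R_n = 315.8 + 2·496.3 = 1308 kN → 981 kN.
Block shear: A_gv = 3600, A_nv = 2300, A_nt = 340 mm²; R_n = min(0.6F_uA_nv, 0.6F_yA_gv) + U_bs·F_u·A_nt = 808.4 kN → 606 kN.
Bolt shear governs: 495 kN.

495 kN (bolt shear governs)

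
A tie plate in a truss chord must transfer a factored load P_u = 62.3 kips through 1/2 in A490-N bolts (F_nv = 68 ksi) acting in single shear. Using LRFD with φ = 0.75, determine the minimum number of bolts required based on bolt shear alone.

7 bolts

A_b = π·0.5²/4 = 0.1963 in².
Per-bolt design strength φR_n = 0.75 × 68 × 0.1963 × 1 = 10.01 kips.
n ≥ 62.3 / 10.01 = 6.221 → use 7 bolts.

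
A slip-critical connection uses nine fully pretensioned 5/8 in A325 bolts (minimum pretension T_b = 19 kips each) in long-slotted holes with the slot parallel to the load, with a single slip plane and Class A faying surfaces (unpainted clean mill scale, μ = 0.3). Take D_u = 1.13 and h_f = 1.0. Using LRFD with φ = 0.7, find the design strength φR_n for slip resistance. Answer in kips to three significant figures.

40.6 kips

R_n = μ · D_u · h_f · T_b · n_s · n_b = 0.3 × 1.13 × 1.0 × 19 × 1 × 9 = 57.97 kips.
Design strength φR_n = 0.7 × 57.97 = 40.6 kips.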